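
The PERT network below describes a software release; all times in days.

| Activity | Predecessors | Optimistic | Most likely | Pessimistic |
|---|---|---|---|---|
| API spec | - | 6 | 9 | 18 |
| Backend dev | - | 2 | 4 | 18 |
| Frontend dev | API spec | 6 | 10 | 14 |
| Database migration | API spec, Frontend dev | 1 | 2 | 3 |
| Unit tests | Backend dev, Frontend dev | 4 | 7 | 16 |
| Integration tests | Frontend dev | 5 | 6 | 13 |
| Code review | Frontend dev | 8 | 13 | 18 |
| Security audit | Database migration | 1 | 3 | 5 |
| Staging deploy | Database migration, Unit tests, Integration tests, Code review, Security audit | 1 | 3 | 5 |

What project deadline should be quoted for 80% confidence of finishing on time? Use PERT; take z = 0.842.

38.5 days

te_API spec = (6 + 4·9 + 18)/6 = 60/6 = 10; σ²_API spec = ((18−6)/6)² = 4.000
te_Backend dev = (2 + 4·4 + 18)/6 = 36/6 = 6; σ²_Backend dev = ((18−2)/6)² = 7.111
te_Frontend dev = (6 + 4·10 + 14)/6 = 60/6 = 10; σ²_Frontend dev = ((14−6)/6)² = 1.778
te_Database migration = (1 + 4·2 + 3)/6 = 12/6 = 2; σ²_Database migration = ((3−1)/6)² = 0.111
te_Unit tests = (4 + 4·7 + 16)/6 = 48/6 = 8; σ²_Unit tests = ((16−4)/6)² = 4.000
te_Integration tests = (5 + 4·6 + 13)/6 = 42/6 = 7; σ²_Integration tests = ((13−5)/6)² = 1.778
te_Code review = (8 + 4·13 + 18)/6 = 78/6 = 13; σ²_Code review = ((18−8)/6)² = 2.778
te_Security audit = (1 + 4·3 + 5)/6 = 18/6 = 3; σ²_Security audit = ((5−1)/6)² = 0.444
te_Staging deploy = (1 + 4·3 + 5)/6 = 18/6 = 3; σ²_Staging deploy = ((5−1)/6)² = 0.444

Forward pass:
ES_API spec = 0; EF_API spec = 10
ES_Backend dev = 0; EF_Backend dev = 6
ES_Frontend dev = 10; EF_Frontend dev = 10+10 = 20
ES_Database migration = max(EF_API spec=10, EF_Frontend dev=20) = 20; EF_Database migration = 20+2 = 22
ES_Unit tests = max(EF_Backend dev=6, EF_Frontend dev=20) = 20; EF_Unit tests = 20+8 = 28
ES_Integration tests = 20; EF_Integration tests = 20+7 = 27
ES_Code review = 20; EF_Code review = 20+13 = 33
ES_Security audit = 22; EF_Security audit = 22+3 = 25
ES_Staging deploy = max(EF_Database migration=22, EF_Unit tests=28, EF_Integration tests=27, EF_Code review=33, EF_Security audit=25) = 33; EF_Staging deploy = 33+3 = 36
Expected project duration μ = 36 days. Critical path: API spec → Frontend dev → Code review → Staging deploy.

Variance along critical path = 4.000 + 1.778 + 2.778 + 0.444 = 9.000; σ = 3.000 days.
D = μ + z·σ = 36 + 0.842·3.000 = 38.5 days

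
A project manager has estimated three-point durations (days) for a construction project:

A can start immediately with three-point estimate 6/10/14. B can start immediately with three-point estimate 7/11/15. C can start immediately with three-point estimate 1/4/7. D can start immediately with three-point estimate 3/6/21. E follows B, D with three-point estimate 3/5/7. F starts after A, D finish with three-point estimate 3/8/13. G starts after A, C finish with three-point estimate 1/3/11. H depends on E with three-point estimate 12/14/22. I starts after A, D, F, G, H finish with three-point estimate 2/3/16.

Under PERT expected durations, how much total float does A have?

te_A = (6 + 4·10 + 14)/6 = 60/6 = 10
te_B = (7 + 4·11 + 15)/6 = 66/6 = 11
te_C = (1 + 4·4 + 7)/6 = 24/6 = 4
te_D = (3 + 4·6 + 21)/6 = 48/6 = 8
te_E = (3 + 4·5 + 7)/6 = 30/6 = 5
te_F = (3 + 4·8 + 13)/6 = 48/6 = 8
te_G = (1 + 4·3 + 11)/6 = 24/6 = 4
te_H = (12 + 4·14 + 22)/6 = 90/6 = 15
te_I = (2 + 4·3 + 16)/6 = 30/6 = 5

Forward pass:
ES_A = 0; EF_A = 10
ES_B = 0; EF_B = 11
ES_C = 0; EF_C = 4
ES_D = 0; EF_D = 8
ES_E = max(EF_B=11, EF_D=8) = 11; EF_E = 11+5 = 16
ES_F = max(EF_A=10, EF_D=8) = 10; EF_F = 10+8 = 18
ES_G = max(EF_A=10, EF_C=4) = 10; EF_G = 10+4 = 14
ES_H = 16; EF_H = 16+15 = 31
ES_I = max(EF_A=10, EF_D=8, EF_F=18, EF_G=14, EF_H=31) = 31; EF_I = 31+5 = 36
Expected project duration μ = 36 days. Critical path: B → E → H → I.

Backward pass:
LF_I = 36; LS_I = 36−5 = 31
LF_H = LS_I = 31; LS_H = 31−15 = 16
LF_G = LS_I = 31; LS_G = 31−4 = 27
LF_F = LS_I = 31; LS_F = 31−8 = 23
LF_E = LS_H = 16; LS_E = 16−5 = 11
LF_D = min(LS_E=11, LS_F=23, LS_I=31) = 11; LS_D = 11−8 = 3
LF_C = LS_G = 27; LS_C = 27−4 = 23
LF_B = LS_E = 11; LS_B = 11−11 = 0
LF_A = min(LS_F=23, LS_G=27, LS_I=31) = 23; LS_A = 23−10 = 13
Slack_A = LS_A − ES_A = 13 − 0 = 13

13 days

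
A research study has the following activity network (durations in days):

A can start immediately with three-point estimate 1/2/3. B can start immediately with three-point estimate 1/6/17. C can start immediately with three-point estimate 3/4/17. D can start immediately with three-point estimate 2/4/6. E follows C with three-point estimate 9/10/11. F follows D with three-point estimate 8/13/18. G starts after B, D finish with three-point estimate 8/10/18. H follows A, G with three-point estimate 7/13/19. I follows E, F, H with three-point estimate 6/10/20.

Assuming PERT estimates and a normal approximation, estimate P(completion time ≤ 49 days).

te_A = (1 + 4·2 + 3)/6 = 12/6 = 2; σ²_A = ((3−1)/6)² = 0.111
te_B = (1 + 4·6 + 17)/6 = 42/6 = 7; σ²_B = ((17−1)/6)² = 7.111
te_C = (3 + 4·4 + 17)/6 = 36/6 = 6; σ²_C = ((17−3)/6)² = 5.444
te_D = (2 + 4·4 + 6)/6 = 24/6 = 4; σ²_D = ((6−2)/6)² = 0.444
te_E = (9 + 4·10 + 11)/6 = 60/6 = 10; σ²_E = ((11−9)/6)² = 0.111
te_F = (8 + 4·13 + 18)/6 = 78/6 = 13; σ²_F = ((18−8)/6)² = 2.778
te_G = (8 + 4·10 + 18)/6 = 66/6 = 11; σ²_G = ((18−8)/6)² = 2.778
te_H = (7 + 4·13 + 19)/6 = 78/6 = 13; σ²_H = ((19−7)/6)² = 4.000
te_I = (6 + 4·10 + 20)/6 = 66/6 = 11; σ²_I = ((20−6)/6)² = 5.444

Forward pass:
ES_A = 0; EF_A = 2
ES_B = 0; EF_B = 7
ES_C = 0; EF_C = 6
ES_D = 0; EF_D = 4
ES_E = 6; EF_E = 6+10 = 16
ES_F = 4; EF_F = 4+13 = 17
ES_G = max(EF_B=7, EF_D=4) = 7; EF_G = 7+11 = 18
ES_H = max(EF_A=2, EF_G=18) = 18; EF_H = 18+13 = 31
ES_I = max(EF_E=16, EF_F=17, EF_H=31) = 31; EF_I = 31+11 = 42
Expected project duration μ = 42 days. Critical path: B → G → H → I.

Variance along critical path = 7.111 + 2.778 + 4.000 + 5.444 = 19.333; σ = √19.333 = 4.397 days.
Z = (49 − 42) / 4.397 = 1.592
P(T ≤ 49) = Φ(1.592) ≈ 0.944

0.944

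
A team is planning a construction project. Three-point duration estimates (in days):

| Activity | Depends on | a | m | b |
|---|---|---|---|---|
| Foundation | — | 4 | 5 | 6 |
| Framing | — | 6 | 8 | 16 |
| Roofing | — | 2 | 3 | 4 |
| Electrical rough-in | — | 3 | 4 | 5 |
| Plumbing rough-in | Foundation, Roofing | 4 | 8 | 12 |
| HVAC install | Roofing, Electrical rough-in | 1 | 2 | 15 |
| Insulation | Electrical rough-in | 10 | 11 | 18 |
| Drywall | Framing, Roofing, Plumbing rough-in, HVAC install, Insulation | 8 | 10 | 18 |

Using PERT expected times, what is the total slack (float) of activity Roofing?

te_Foundation = (4 + 4·5 + 6)/6 = 30/6 = 5
te_Framing = (6 + 4·8 + 16)/6 = 54/6 = 9
te_Roofing = (2 + 4·3 + 4)/6 = 18/6 = 3
te_Electrical rough-in = (3 + 4·4 + 5)/6 = 24/6 = 4
te_Plumbing rough-in = (4 + 4·8 + 12)/6 = 48/6 = 8
te_HVAC install = (1 + 4·2 + 15)/6 = 24/6 = 4
te_Insulation = (10 + 4·11 + 18)/6 = 72/6 = 12
te_Drywall = (8 + 4·10 + 18)/6 = 66/6 = 11

Forward pass:
ES_Foundation = 0; EF_Foundation = 5
ES_Framing = 0; EF_Framing = 9
ES_Roofing = 0; EF_Roofing = 3
ES_Electrical rough-in = 0; EF_Electrical rough-in = 4
ES_Plumbing rough-in = max(EF_Foundation=5, EF_Roofing=3) = 5; EF_Plumbing rough-in = 5+8 = 13
ES_HVAC install = max(EF_Roofing=3, EF_Electrical rough-in=4) = 4; EF_HVAC install = 4+4 = 8
ES_Insulation = 4; EF_Insulation = 4+12 = 16
ES_Drywall = max(EF_Framing=9, EF_Roofing=3, EF_Plumbing rough-in=13, EF_HVAC install=8, EF_Insulation=16) = 16; EF_Drywall = 16+11 = 27
Expected project duration μ = 27 days. Critical path: Electrical rough-in → Insulation → Drywall.

Backward pass:
LF_Drywall = 27; LS_Drywall = 27−11 = 16
LF_Insulation = LS_Drywall = 16; LS_Insulation = 16−12 = 4
LF_HVAC install = LS_Drywall = 16; LS_HVAC install = 16−4 = 12
LF_Plumbing rough-in = LS_Drywall = 16; LS_Plumbing rough-in = 16−8 = 8
LF_Electrical rough-in = min(LS_HVAC install=12, LS_Insulation=4) = 4; LS_Electrical rough-in = 4−4 = 0
LF_Roofing = min(LS_Plumbing rough-in=8, LS_HVAC install=12, LS_Drywall=16) = 8; LS_Roofing = 8−3 = 5
LF_Framing = LS_Drywall = 16; LS_Framing = 16−9 = 7
LF_Foundation = LS_Plumbing rough-in = 8; LS_Foundation = 8−5 = 3
Slack_Roofing = LS_Roofing − ES_Roofing = 5 − 0 = 5

5 days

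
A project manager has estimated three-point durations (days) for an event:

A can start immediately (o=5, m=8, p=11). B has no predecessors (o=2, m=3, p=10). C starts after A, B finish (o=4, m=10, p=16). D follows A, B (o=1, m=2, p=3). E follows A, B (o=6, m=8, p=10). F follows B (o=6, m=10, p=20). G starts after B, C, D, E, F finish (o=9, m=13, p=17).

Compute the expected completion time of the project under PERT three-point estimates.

31 days

te_A = (5 + 4·8 + 11)/6 = 48/6 = 8
te_B = (2 + 4·3 + 10)/6 = 24/6 = 4
te_C = (4 + 4·10 + 16)/6 = 60/6 = 10
te_D = (1 + 4·2 + 3)/6 = 12/6 = 2
te_E = (6 + 4·8 + 10)/6 = 48/6 = 8
te_F = (6 + 4·10 + 20)/6 = 66/6 = 11
te_G = (9 + 4·13 + 17)/6 = 78/6 = 13

Forward pass:
ES_A = 0; EF_A = 8
ES_B = 0; EF_B = 4
ES_C = max(EF_A=8, EF_B=4) = 8; EF_C = 8+10 = 18
ES_D = max(EF_A=8, EF_B=4) = 8; EF_D = 8+2 = 10
ES_E = max(EF_A=8, EF_B=4) = 8; EF_E = 8+8 = 16
ES_F = 4; EF_F = 4+11 = 15
ES_G = max(EF_B=4, EF_C=18, EF_D=10, EF_E=16, EF_F=15) = 18; EF_G = 18+13 = 31
Expected project duration μ = 31 days. Critical path: A → C → G.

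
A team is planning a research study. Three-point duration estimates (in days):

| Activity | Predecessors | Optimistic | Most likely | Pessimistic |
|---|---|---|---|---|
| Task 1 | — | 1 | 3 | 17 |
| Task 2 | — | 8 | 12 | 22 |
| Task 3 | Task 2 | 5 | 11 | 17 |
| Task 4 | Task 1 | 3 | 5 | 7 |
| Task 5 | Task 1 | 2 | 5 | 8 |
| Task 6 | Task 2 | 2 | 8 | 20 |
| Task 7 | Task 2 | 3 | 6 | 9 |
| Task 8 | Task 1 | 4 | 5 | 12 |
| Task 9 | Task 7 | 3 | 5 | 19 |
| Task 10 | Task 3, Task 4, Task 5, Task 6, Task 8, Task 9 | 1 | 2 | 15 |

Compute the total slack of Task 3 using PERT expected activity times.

te_Task 1 = (1 + 4·3 + 17)/6 = 30/6 = 5
te_Task 2 = (8 + 4·12 + 22)/6 = 78/6 = 13
te_Task 3 = (5 + 4·11 + 17)/6 = 66/6 = 11
te_Task 4 = (3 + 4·5 + 7)/6 = 30/6 = 5
te_Task 5 = (2 + 4·5 + 8)/6 = 30/6 = 5
te_Task 6 = (2 + 4·8 + 20)/6 = 54/6 = 9
te_Task 7 = (3 + 4·6 + 9)/6 = 36/6 = 6
te_Task 8 = (4 + 4·5 + 12)/6 = 36/6 = 6
te_Task 9 = (3 + 4·5 + 19)/6 = 42/6 = 7
te_Task 10 = (1 + 4·2 + 15)/6 = 24/6 = 4

Forward pass:
ES_Task 1 = 0; EF_Task 1 = 5
ES_Task 2 = 0; EF_Task 2 = 13
ES_Task 3 = 13; EF_Task 3 = 13+11 = 24
ES_Task 4 = 5; EF_Task 4 = 5+5 = 10
ES_Task 5 = 5; EF_Task 5 = 5+5 = 10
ES_Task 6 = 13; EF_Task 6 = 13+9 = 22
ES_Task 7 = 13; EF_Task 7 = 13+6 = 19
ES_Task 8 = 5; EF_Task 8 = 5+6 = 11
ES_Task 9 = 19; EF_Task 9 = 19+7 = 26
ES_Task 10 = max(EF_Task 3=24, EF_Task 4=10, EF_Task 5=10, EF_Task 6=22, EF_Task 8=11, EF_Task 9=26) = 26; EF_Task 10 = 26+4 = 30
Expected project duration μ = 30 days. Critical path: Task 2 → Task 7 → Task 9 → Task 10.

Backward pass:
LF_Task 10 = 30; LS_Task 10 = 30−4 = 26
LF_Task 9 = LS_Task 10 = 26; LS_Task 9 = 26−7 = 19
LF_Task 8 = LS_Task 10 = 26; LS_Task 8 = 26−6 = 20
LF_Task 7 = LS_Task 9 = 19; LS_Task 7 = 19−6 = 13
LF_Task 6 = LS_Task 10 = 26; LS_Task 6 = 26−9 = 17
LF_Task 5 = LS_Task 10 = 26; LS_Task 5 = 26−5 = 21
LF_Task 4 = LS_Task 10 = 26; LS_Task 4 = 26−5 = 21
LF_Task 3 = LS_Task 10 = 26; LS_Task 3 = 26−11 = 15
LF_Task 2 = min(LS_Task 3=15, LS_Task 6=17, LS_Task 7=13) = 13; LS_Task 2 = 13−13 = 0
LF_Task 1 = min(LS_Task 4=21, LS_Task 5=21, LS_Task 8=20) = 20; LS_Task 1 = 20−5 = 15
Slack_Task 3 = LS_Task 3 − ES_Task 3 = 15 − 13 = 2

2 days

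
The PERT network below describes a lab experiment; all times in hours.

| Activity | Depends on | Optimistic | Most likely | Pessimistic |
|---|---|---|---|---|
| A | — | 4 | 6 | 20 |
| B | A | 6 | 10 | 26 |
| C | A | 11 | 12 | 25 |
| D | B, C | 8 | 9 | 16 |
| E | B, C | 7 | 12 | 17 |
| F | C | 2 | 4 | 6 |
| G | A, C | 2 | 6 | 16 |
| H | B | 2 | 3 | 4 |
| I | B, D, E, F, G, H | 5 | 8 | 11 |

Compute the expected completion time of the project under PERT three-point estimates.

42 hours

te_A = (4 + 4·6 + 20)/6 = 48/6 = 8
te_B = (6 + 4·10 + 26)/6 = 72/6 = 12
te_C = (11 + 4·12 + 25)/6 = 84/6 = 14
te_D = (8 + 4·9 + 16)/6 = 60/6 = 10
te_E = (7 + 4·12 + 17)/6 = 72/6 = 12
te_F = (2 + 4·4 + 6)/6 = 24/6 = 4
te_G = (2 + 4·6 + 16)/6 = 42/6 = 7
te_H = (2 + 4·3 + 4)/6 = 18/6 = 3
te_I = (5 + 4·8 + 11)/6 = 48/6 = 8

Forward pass:
ES_A = 0; EF_A = 8
ES_B = 8; EF_B = 8+12 = 20
ES_C = 8; EF_C = 8+14 = 22
ES_D = max(EF_B=20, EF_C=22) = 22; EF_D = 22+10 = 32
ES_E = max(EF_B=20, EF_C=22) = 22; EF_E = 22+12 = 34
ES_F = 22; EF_F = 22+4 = 26
ES_G = max(EF_A=8, EF_C=22) = 22; EF_G = 22+7 = 29
ES_H = 20; EF_H = 20+3 = 23
ES_I = max(EF_B=20, EF_D=32, EF_E=34, EF_F=26, EF_G=29, EF_H=23) = 34; EF_I = 34+8 = 42
Expected project duration μ = 42 hours. Critical path: A → C → E → I.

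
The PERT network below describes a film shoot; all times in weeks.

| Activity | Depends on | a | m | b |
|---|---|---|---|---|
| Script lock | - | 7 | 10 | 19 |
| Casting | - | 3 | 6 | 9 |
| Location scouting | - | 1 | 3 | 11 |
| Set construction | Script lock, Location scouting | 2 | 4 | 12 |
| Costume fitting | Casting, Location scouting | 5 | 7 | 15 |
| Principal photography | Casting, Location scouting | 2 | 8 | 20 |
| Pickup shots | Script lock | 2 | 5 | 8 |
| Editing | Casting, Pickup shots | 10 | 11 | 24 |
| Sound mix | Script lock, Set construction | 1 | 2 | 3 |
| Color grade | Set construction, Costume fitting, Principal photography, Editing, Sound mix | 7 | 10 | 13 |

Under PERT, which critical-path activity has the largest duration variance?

Editing

te_Script lock = (7 + 4·10 + 19)/6 = 66/6 = 11; σ²_Script lock = ((19−7)/6)² = 4.000
te_Casting = (3 + 4·6 + 9)/6 = 36/6 = 6; σ²_Casting = ((9−3)/6)² = 1.000
te_Location scouting = (1 + 4·3 + 11)/6 = 24/6 = 4; σ²_Location scouting = ((11−1)/6)² = 2.778
te_Set construction = (2 + 4·4 + 12)/6 = 30/6 = 5; σ²_Set construction = ((12−2)/6)² = 2.778
te_Costume fitting = (5 + 4·7 + 15)/6 = 48/6 = 8; σ²_Costume fitting = ((15−5)/6)² = 2.778
te_Principal photography = (2 + 4·8 + 20)/6 = 54/6 = 9; σ²_Principal photography = ((20−2)/6)² = 9.000
te_Pickup shots = (2 + 4·5 + 8)/6 = 30/6 = 5; σ²_Pickup shots = ((8−2)/6)² = 1.000
te_Editing = (10 + 4·11 + 24)/6 = 78/6 = 13; σ²_Editing = ((24−10)/6)² = 5.444
te_Sound mix = (1 + 4·2 + 3)/6 = 12/6 = 2; σ²_Sound mix = ((3−1)/6)² = 0.111
te_Color grade = (7 + 4·10 + 13)/6 = 60/6 = 10; σ²_Color grade = ((13−7)/6)² = 1.000

Forward pass:
ES_Script lock = 0; EF_Script lock = 11
ES_Casting = 0; EF_Casting = 6
ES_Location scouting = 0; EF_Location scouting = 4
ES_Set construction = max(EF_Script lock=11, EF_Location scouting=4) = 11; EF_Set construction = 11+5 = 16
ES_Costume fitting = max(EF_Casting=6, EF_Location scouting=4) = 6; EF_Costume fitting = 6+8 = 14
ES_Principal photography = max(EF_Casting=6, EF_Location scouting=4) = 6; EF_Principal photography = 6+9 = 15
ES_Pickup shots = 11; EF_Pickup shots = 11+5 = 16
ES_Editing = max(EF_Casting=6, EF_Pickup shots=16) = 16; EF_Editing = 16+13 = 29
ES_Sound mix = max(EF_Script lock=11, EF_Set construction=16) = 16; EF_Sound mix = 16+2 = 18
ES_Color grade = max(EF_Set construction=16, EF_Costume fitting=14, EF_Principal photography=15, EF_Editing=29, EF_Sound mix=18) = 29; EF_Color grade = 29+10 = 39
Expected project duration μ = 39 weeks. Critical path: Script lock → Pickup shots → Editing → Color grade.

Variances on critical path: σ²_Script lock=4.000, σ²_Pickup shots=1.000, σ²_Editing=5.444, σ²_Color grade=1.000.
Largest is σ²_Editing = 5.444.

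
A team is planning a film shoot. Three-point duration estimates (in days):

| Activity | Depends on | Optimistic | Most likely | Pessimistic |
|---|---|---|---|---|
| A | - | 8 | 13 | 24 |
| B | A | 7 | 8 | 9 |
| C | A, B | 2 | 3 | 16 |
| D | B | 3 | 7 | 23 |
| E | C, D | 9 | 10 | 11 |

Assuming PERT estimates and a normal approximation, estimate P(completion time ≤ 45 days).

te_A = (8 + 4·13 + 24)/6 = 84/6 = 14; σ²_A = ((24−8)/6)² = 7.111
te_B = (7 + 4·8 + 9)/6 = 48/6 = 8; σ²_B = ((9−7)/6)² = 0.111
te_C = (2 + 4·3 + 16)/6 = 30/6 = 5; σ²_C = ((16−2)/6)² = 5.444
te_D = (3 + 4·7 + 23)/6 = 54/6 = 9; σ²_D = ((23−3)/6)² = 11.111
te_E = (9 + 4·10 + 11)/6 = 60/6 = 10; σ²_E = ((11−9)/6)² = 0.111

Forward pass:
ES_A = 0; EF_A = 14
ES_B = 14; EF_B = 14+8 = 22
ES_C = max(EF_A=14, EF_B=22) = 22; EF_C = 22+5 = 27
ES_D = 22; EF_D = 22+9 = 31
ES_E = max(EF_C=27, EF_D=31) = 31; EF_E = 31+10 = 41
Expected project duration μ = 41 days. Critical path: A → B → D → E.

Variance along critical path = 7.111 + 0.111 + 11.111 + 0.111 = 18.444; σ = √18.444 = 4.295 days.
Z = (45 − 41) / 4.295 = 0.931
P(T ≤ 45) = Φ(0.931) ≈ 0.824

0.824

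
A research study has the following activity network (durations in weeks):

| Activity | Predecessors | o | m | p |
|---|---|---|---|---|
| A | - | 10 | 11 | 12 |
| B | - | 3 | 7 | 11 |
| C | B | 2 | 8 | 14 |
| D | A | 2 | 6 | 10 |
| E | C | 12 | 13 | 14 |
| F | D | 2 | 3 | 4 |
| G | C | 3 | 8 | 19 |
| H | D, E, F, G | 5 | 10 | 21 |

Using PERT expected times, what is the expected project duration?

te_A = (10 + 4·11 + 12)/6 = 66/6 = 11
te_B = (3 + 4·7 + 11)/6 = 42/6 = 7
te_C = (2 + 4·8 + 14)/6 = 48/6 = 8
te_D = (2 + 4·6 + 10)/6 = 36/6 = 6
te_E = (12 + 4·13 + 14)/6 = 78/6 = 13
te_F = (2 + 4·3 + 4)/6 = 18/6 = 3
te_G = (3 + 4·8 + 19)/6 = 54/6 = 9
te_H = (5 + 4·10 + 21)/6 = 66/6 = 11

Forward pass:
ES_A = 0; EF_A = 11
ES_B = 0; EF_B = 7
ES_C = 7; EF_C = 7+8 = 15
ES_D = 11; EF_D = 11+6 = 17
ES_E = 15; EF_E = 15+13 = 28
ES_F = 17; EF_F = 17+3 = 20
ES_G = 15; EF_G = 15+9 = 24
ES_H = max(EF_D=17, EF_E=28, EF_F=20, EF_G=24) = 28; EF_H = 28+11 = 39
Expected project duration μ = 39 weeks. Critical path: B → C → E → H.

39 weeks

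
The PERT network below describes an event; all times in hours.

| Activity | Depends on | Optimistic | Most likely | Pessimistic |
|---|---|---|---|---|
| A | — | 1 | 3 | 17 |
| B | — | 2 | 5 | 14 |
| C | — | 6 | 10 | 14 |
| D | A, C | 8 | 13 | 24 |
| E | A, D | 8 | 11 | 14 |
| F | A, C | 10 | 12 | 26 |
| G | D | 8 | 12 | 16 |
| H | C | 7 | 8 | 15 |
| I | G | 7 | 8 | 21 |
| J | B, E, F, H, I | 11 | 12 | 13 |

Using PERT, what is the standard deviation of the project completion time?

te_A = (1 + 4·3 + 17)/6 = 30/6 = 5; σ²_A = ((17−1)/6)² = 7.111
te_B = (2 + 4·5 + 14)/6 = 36/6 = 6; σ²_B = ((14−2)/6)² = 4.000
te_C = (6 + 4·10 + 14)/6 = 60/6 = 10; σ²_C = ((14−6)/6)² = 1.778
te_D = (8 + 4·13 + 24)/6 = 84/6 = 14; σ²_D = ((24−8)/6)² = 7.111
te_E = (8 + 4·11 + 14)/6 = 66/6 = 11; σ²_E = ((14−8)/6)² = 1.000
te_F = (10 + 4·12 + 26)/6 = 84/6 = 14; σ²_F = ((26−10)/6)² = 7.111
te_G = (8 + 4·12 + 16)/6 = 72/6 = 12; σ²_G = ((16−8)/6)² = 1.778
te_H = (7 + 4·8 + 15)/6 = 54/6 = 9; σ²_H = ((15−7)/6)² = 1.778
te_I = (7 + 4·8 + 21)/6 = 60/6 = 10; σ²_I = ((21−7)/6)² = 5.444
te_J = (11 + 4·12 + 13)/6 = 72/6 = 12; σ²_J = ((13−11)/6)² = 0.111

Forward pass:
ES_A = 0; EF_A = 5
ES_B = 0; EF_B = 6
ES_C = 0; EF_C = 10
ES_D = max(EF_A=5, EF_C=10) = 10; EF_D = 10+14 = 24
ES_E = max(EF_A=5, EF_D=24) = 24; EF_E = 24+11 = 35
ES_F = max(EF_A=5, EF_C=10) = 10; EF_F = 10+14 = 24
ES_G = 24; EF_G = 24+12 = 36
ES_H = 10; EF_H = 10+9 = 19
ES_I = 36; EF_I = 36+10 = 46
ES_J = max(EF_B=6, EF_E=35, EF_F=24, EF_H=19, EF_I=46) = 46; EF_J = 46+12 = 58
Expected project duration μ = 58 hours. Critical path: C → D → G → I → J.

Variance along critical path = 1.778 + 7.111 + 1.778 + 5.444 + 0.111 = 16.222
σ = √16.222 = 4.028 hours

4.03 hours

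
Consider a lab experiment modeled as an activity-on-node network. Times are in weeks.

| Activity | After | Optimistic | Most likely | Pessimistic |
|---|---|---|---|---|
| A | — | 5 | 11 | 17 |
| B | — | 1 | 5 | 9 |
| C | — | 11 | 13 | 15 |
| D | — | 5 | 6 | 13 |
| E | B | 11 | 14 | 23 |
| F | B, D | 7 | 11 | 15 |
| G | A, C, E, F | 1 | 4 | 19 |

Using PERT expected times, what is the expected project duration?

te_A = (5 + 4·11 + 17)/6 = 66/6 = 11
te_B = (1 + 4·5 + 9)/6 = 30/6 = 5
te_C = (11 + 4·13 + 15)/6 = 78/6 = 13
te_D = (5 + 4·6 + 13)/6 = 42/6 = 7
te_E = (11 + 4·14 + 23)/6 = 90/6 = 15
te_F = (7 + 4·11 + 15)/6 = 66/6 = 11
te_G = (1 + 4·4 + 19)/6 = 36/6 = 6

Forward pass:
ES_A = 0; EF_A = 11
ES_B = 0; EF_B = 5
ES_C = 0; EF_C = 13
ES_D = 0; EF_D = 7
ES_E = 5; EF_E = 5+15 = 20
ES_F = max(EF_B=5, EF_D=7) = 7; EF_F = 7+11 = 18
ES_G = max(EF_A=11, EF_C=13, EF_E=20, EF_F=18) = 20; EF_G = 20+6 = 26
Expected project duration μ = 26 weeks. Critical path: B → E → G.

26 weeks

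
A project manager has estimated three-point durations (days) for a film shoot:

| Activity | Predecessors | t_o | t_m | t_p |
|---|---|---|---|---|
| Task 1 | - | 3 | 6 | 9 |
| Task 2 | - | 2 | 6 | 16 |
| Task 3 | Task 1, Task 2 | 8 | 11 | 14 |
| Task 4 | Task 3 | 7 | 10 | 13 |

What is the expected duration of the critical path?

28 days

te_Task 1 = (3 + 4·6 + 9)/6 = 36/6 = 6
te_Task 2 = (2 + 4·6 + 16)/6 = 42/6 = 7
te_Task 3 = (8 + 4·11 + 14)/6 = 66/6 = 11
te_Task 4 = (7 + 4·10 + 13)/6 = 60/6 = 10

Forward pass:
ES_Task 1 = 0; EF_Task 1 = 6
ES_Task 2 = 0; EF_Task 2 = 7
ES_Task 3 = max(EF_Task 1=6, EF_Task 2=7) = 7; EF_Task 3 = 7+11 = 18
ES_Task 4 = 18; EF_Task 4 = 18+10 = 28
Expected project duration μ = 28 days. Critical path: Task 2 → Task 3 → Task 4.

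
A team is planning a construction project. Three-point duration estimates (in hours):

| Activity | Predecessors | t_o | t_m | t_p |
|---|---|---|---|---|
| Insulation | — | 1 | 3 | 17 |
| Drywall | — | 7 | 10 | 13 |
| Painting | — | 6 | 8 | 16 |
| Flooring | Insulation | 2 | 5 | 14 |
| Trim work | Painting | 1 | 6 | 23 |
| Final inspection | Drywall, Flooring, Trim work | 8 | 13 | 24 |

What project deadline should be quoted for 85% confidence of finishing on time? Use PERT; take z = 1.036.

36.0 hours

te_Insulation = (1 + 4·3 + 17)/6 = 30/6 = 5; σ²_Insulation = ((17−1)/6)² = 7.111
te_Drywall = (7 + 4·10 + 13)/6 = 60/6 = 10; σ²_Drywall = ((13−7)/6)² = 1.000
te_Painting = (6 + 4·8 + 16)/6 = 54/6 = 9; σ²_Painting = ((16−6)/6)² = 2.778
te_Flooring = (2 + 4·5 + 14)/6 = 36/6 = 6; σ²_Flooring = ((14−2)/6)² = 4.000
te_Trim work = (1 + 4·6 + 23)/6 = 48/6 = 8; σ²_Trim work = ((23−1)/6)² = 13.444
te_Final inspection = (8 + 4·13 + 24)/6 = 84/6 = 14; σ²_Final inspection = ((24−8)/6)² = 7.111

Forward pass:
ES_Insulation = 0; EF_Insulation = 5
ES_Drywall = 0; EF_Drywall = 10
ES_Painting = 0; EF_Painting = 9
ES_Flooring = 5; EF_Flooring = 5+6 = 11
ES_Trim work = 9; EF_Trim work = 9+8 = 17
ES_Final inspection = max(EF_Drywall=10, EF_Flooring=11, EF_Trim work=17) = 17; EF_Final inspection = 17+14 = 31
Expected project duration μ = 31 hours. Critical path: Painting → Trim work → Final inspection.

Variance along critical path = 2.778 + 13.444 + 7.111 = 23.333; σ = 4.830 hours.
D = μ + z·σ = 31 + 1.036·4.830 = 36.0 hours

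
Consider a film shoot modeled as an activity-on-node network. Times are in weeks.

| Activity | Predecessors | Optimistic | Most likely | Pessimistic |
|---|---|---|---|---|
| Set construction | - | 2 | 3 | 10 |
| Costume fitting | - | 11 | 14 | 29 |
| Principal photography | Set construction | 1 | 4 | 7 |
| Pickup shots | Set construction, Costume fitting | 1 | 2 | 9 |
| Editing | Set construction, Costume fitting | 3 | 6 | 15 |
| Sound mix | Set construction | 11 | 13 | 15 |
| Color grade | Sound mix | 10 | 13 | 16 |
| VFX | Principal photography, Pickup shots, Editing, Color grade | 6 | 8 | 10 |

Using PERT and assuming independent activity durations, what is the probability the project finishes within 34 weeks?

te_Set construction = (2 + 4·3 + 10)/6 = 24/6 = 4; σ²_Set construction = ((10−2)/6)² = 1.778
te_Costume fitting = (11 + 4·14 + 29)/6 = 96/6 = 16; σ²_Costume fitting = ((29−11)/6)² = 9.000
te_Principal photography = (1 + 4·4 + 7)/6 = 24/6 = 4; σ²_Principal photography = ((7−1)/6)² = 1.000
te_Pickup shots = (1 + 4·2 + 9)/6 = 18/6 = 3; σ²_Pickup shots = ((9−1)/6)² = 1.778
te_Editing = (3 + 4·6 + 15)/6 = 42/6 = 7; σ²_Editing = ((15−3)/6)² = 4.000
te_Sound mix = (11 + 4·13 + 15)/6 = 78/6 = 13; σ²_Sound mix = ((15−11)/6)² = 0.444
te_Color grade = (10 + 4·13 + 16)/6 = 78/6 = 13; σ²_Color grade = ((16−10)/6)² = 1.000
te_VFX = (6 + 4·8 + 10)/6 = 48/6 = 8; σ²_VFX = ((10−6)/6)² = 0.444

Forward pass:
ES_Set construction = 0; EF_Set construction = 4
ES_Costume fitting = 0; EF_Costume fitting = 16
ES_Principal photography = 4; EF_Principal photography = 4+4 = 8
ES_Pickup shots = max(EF_Set construction=4, EF_Costume fitting=16) = 16; EF_Pickup shots = 16+3 = 19
ES_Editing = max(EF_Set construction=4, EF_Costume fitting=16) = 16; EF_Editing = 16+7 = 23
ES_Sound mix = 4; EF_Sound mix = 4+13 = 17
ES_Color grade = 17; EF_Color grade = 17+13 = 30
ES_VFX = max(EF_Principal photography=8, EF_Pickup shots=19, EF_Editing=23, EF_Color grade=30) = 30; EF_VFX = 30+8 = 38
Expected project duration μ = 38 weeks. Critical path: Set construction → Sound mix → Color grade → VFX.

Variance along critical path = 1.778 + 0.444 + 1.000 + 0.444 = 3.667; σ = √3.667 = 1.915 weeks.
Z = (34 − 38) / 1.915 = -2.089
P(T ≤ 34) = Φ(-2.089) ≈ 0.018

0.018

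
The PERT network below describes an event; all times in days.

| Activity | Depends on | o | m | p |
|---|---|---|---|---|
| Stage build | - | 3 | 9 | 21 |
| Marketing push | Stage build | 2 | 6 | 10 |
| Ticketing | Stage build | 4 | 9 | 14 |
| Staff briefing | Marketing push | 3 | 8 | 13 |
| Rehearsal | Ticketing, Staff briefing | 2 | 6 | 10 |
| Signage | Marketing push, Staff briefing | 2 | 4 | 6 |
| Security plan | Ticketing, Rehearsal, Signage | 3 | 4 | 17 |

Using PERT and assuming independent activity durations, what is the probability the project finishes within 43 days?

0.938

te_Stage build = (3 + 4·9 + 21)/6 = 60/6 = 10; σ²_Stage build = ((21−3)/6)² = 9.000
te_Marketing push = (2 + 4·6 + 10)/6 = 36/6 = 6; σ²_Marketing push = ((10−2)/6)² = 1.778
te_Ticketing = (4 + 4·9 + 14)/6 = 54/6 = 9; σ²_Ticketing = ((14−4)/6)² = 2.778
te_Staff briefing = (3 + 4·8 + 13)/6 = 48/6 = 8; σ²_Staff briefing = ((13−3)/6)² = 2.778
te_Rehearsal = (2 + 4·6 + 10)/6 = 36/6 = 6; σ²_Rehearsal = ((10−2)/6)² = 1.778
te_Signage = (2 + 4·4 + 6)/6 = 24/6 = 4; σ²_Signage = ((6−2)/6)² = 0.444
te_Security plan = (3 + 4·4 + 17)/6 = 36/6 = 6; σ²_Security plan = ((17−3)/6)² = 5.444

Forward pass:
ES_Stage build = 0; EF_Stage build = 10
ES_Marketing push = 10; EF_Marketing push = 10+6 = 16
ES_Ticketing = 10; EF_Ticketing = 10+9 = 19
ES_Staff briefing = 16; EF_Staff briefing = 16+8 = 24
ES_Rehearsal = max(EF_Ticketing=19, EF_Staff briefing=24) = 24; EF_Rehearsal = 24+6 = 30
ES_Signage = max(EF_Marketing push=16, EF_Staff briefing=24) = 24; EF_Signage = 24+4 = 28
ES_Security plan = max(EF_Ticketing=19, EF_Rehearsal=30, EF_Signage=28) = 30; EF_Security plan = 30+6 = 36
Expected project duration μ = 36 days. Critical path: Stage build → Marketing push → Staff briefing → Rehearsal → Security plan.

Variance along critical path = 9.000 + 1.778 + 2.778 + 1.778 + 5.444 = 20.778; σ = √20.778 = 4.558 days.
Z = (43 − 36) / 4.558 = 1.536
P(T ≤ 43) = Φ(1.536) ≈ 0.938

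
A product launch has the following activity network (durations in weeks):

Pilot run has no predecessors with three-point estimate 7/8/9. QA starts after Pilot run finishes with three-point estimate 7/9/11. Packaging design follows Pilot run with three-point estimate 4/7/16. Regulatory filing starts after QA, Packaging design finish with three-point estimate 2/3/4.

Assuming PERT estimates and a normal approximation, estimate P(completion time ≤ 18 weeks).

0.007

te_Pilot run = (7 + 4·8 + 9)/6 = 48/6 = 8; σ²_Pilot run = ((9−7)/6)² = 0.111
te_QA = (7 + 4·9 + 11)/6 = 54/6 = 9; σ²_QA = ((11−7)/6)² = 0.444
te_Packaging design = (4 + 4·7 + 16)/6 = 48/6 = 8; σ²_Packaging design = ((16−4)/6)² = 4.000
te_Regulatory filing = (2 + 4·3 + 4)/6 = 18/6 = 3; σ²_Regulatory filing = ((4−2)/6)² = 0.111

Forward pass:
ES_Pilot run = 0; EF_Pilot run = 8
ES_QA = 8; EF_QA = 8+9 = 17
ES_Packaging design = 8; EF_Packaging design = 8+8 = 16
ES_Regulatory filing = max(EF_QA=17, EF_Packaging design=16) = 17; EF_Regulatory filing = 17+3 = 20
Expected project duration μ = 20 weeks. Critical path: Pilot run → QA → Regulatory filing.

Variance along critical path = 0.111 + 0.444 + 0.111 = 0.667; σ = √0.667 = 0.816 weeks.
Z = (18 − 20) / 0.816 = -2.449
P(T ≤ 18) = Φ(-2.449) ≈ 0.007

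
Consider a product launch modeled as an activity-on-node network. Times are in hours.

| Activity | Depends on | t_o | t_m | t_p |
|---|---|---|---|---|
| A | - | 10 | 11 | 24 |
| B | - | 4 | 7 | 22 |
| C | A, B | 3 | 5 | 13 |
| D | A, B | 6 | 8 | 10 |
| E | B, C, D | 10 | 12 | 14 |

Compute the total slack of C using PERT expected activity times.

2 hours

te_A = (10 + 4·11 + 24)/6 = 78/6 = 13
te_B = (4 + 4·7 + 22)/6 = 54/6 = 9
te_C = (3 + 4·5 + 13)/6 = 36/6 = 6
te_D = (6 + 4·8 + 10)/6 = 48/6 = 8
te_E = (10 + 4·12 + 14)/6 = 72/6 = 12

Forward pass:
ES_A = 0; EF_A = 13
ES_B = 0; EF_B = 9
ES_C = max(EF_A=13, EF_B=9) = 13; EF_C = 13+6 = 19
ES_D = max(EF_A=13, EF_B=9) = 13; EF_D = 13+8 = 21
ES_E = max(EF_B=9, EF_C=19, EF_D=21) = 21; EF_E = 21+12 = 33
Expected project duration μ = 33 hours. Critical path: A → D → E.

Backward pass:
LF_E = 33; LS_E = 33−12 = 21
LF_D = LS_E = 21; LS_D = 21−8 = 13
LF_C = LS_E = 21; LS_C = 21−6 = 15
LF_B = min(LS_C=15, LS_D=13, LS_E=21) = 13; LS_B = 13−9 = 4
LF_A = min(LS_C=15, LS_D=13) = 13; LS_A = 13−13 = 0
Slack_C = LS_C − ES_C = 15 − 13 = 2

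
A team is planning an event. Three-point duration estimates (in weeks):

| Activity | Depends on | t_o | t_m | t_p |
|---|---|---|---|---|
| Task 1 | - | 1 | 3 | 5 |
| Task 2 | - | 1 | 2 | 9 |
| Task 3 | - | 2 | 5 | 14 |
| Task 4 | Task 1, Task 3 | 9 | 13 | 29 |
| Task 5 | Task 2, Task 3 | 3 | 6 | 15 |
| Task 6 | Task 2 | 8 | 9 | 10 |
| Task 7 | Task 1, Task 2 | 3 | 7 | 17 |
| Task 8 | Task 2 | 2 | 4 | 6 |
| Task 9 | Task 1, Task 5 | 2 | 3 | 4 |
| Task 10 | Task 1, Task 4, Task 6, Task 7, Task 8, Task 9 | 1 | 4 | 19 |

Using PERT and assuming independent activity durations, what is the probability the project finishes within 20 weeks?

te_Task 1 = (1 + 4·3 + 5)/6 = 18/6 = 3; σ²_Task 1 = ((5−1)/6)² = 0.444
te_Task 2 = (1 + 4·2 + 9)/6 = 18/6 = 3; σ²_Task 2 = ((9−1)/6)² = 1.778
te_Task 3 = (2 + 4·5 + 14)/6 = 36/6 = 6; σ²_Task 3 = ((14−2)/6)² = 4.000
te_Task 4 = (9 + 4·13 + 29)/6 = 90/6 = 15; σ²_Task 4 = ((29−9)/6)² = 11.111
te_Task 5 = (3 + 4·6 + 15)/6 = 42/6 = 7; σ²_Task 5 = ((15−3)/6)² = 4.000
te_Task 6 = (8 + 4·9 + 10)/6 = 54/6 = 9; σ²_Task 6 = ((10−8)/6)² = 0.111
te_Task 7 = (3 + 4·7 + 17)/6 = 48/6 = 8; σ²_Task 7 = ((17−3)/6)² = 5.444
te_Task 8 = (2 + 4·4 + 6)/6 = 24/6 = 4; σ²_Task 8 = ((6−2)/6)² = 0.444
te_Task 9 = (2 + 4·3 + 4)/6 = 18/6 = 3; σ²_Task 9 = ((4−2)/6)² = 0.111
te_Task 10 = (1 + 4·4 + 19)/6 = 36/6 = 6; σ²_Task 10 = ((19−1)/6)² = 9.000

Forward pass:
ES_Task 1 = 0; EF_Task 1 = 3
ES_Task 2 = 0; EF_Task 2 = 3
ES_Task 3 = 0; EF_Task 3 = 6
ES_Task 4 = max(EF_Task 1=3, EF_Task 3=6) = 6; EF_Task 4 = 6+15 = 21
ES_Task 5 = max(EF_Task 2=3, EF_Task 3=6) = 6; EF_Task 5 = 6+7 = 13
ES_Task 6 = 3; EF_Task 6 = 3+9 = 12
ES_Task 7 = max(EF_Task 1=3, EF_Task 2=3) = 3; EF_Task 7 = 3+8 = 11
ES_Task 8 = 3; EF_Task 8 = 3+4 = 7
ES_Task 9 = max(EF_Task 1=3, EF_Task 5=13) = 13; EF_Task 9 = 13+3 = 16
ES_Task 10 = max(EF_Task 1=3, EF_Task 4=21, EF_Task 6=12, EF_Task 7=11, EF_Task 8=7, EF_Task 9=16) = 21; EF_Task 10 = 21+6 = 27
Expected project duration μ = 27 weeks. Critical path: Task 3 → Task 4 → Task 10.

Variance along critical path = 4.000 + 11.111 + 9.000 = 24.111; σ = √24.111 = 4.910 weeks.
Z = (20 − 27) / 4.910 = -1.426
P(T ≤ 20) = Φ(-1.426) ≈ 0.077

0.077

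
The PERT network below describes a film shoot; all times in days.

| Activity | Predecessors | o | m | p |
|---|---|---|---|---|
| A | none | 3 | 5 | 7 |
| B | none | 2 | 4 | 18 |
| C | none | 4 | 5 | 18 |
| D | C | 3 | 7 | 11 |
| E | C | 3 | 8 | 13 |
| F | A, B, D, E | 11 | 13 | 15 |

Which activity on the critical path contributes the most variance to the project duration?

te_A = (3 + 4·5 + 7)/6 = 30/6 = 5; σ²_A = ((7−3)/6)² = 0.444
te_B = (2 + 4·4 + 18)/6 = 36/6 = 6; σ²_B = ((18−2)/6)² = 7.111
te_C = (4 + 4·5 + 18)/6 = 42/6 = 7; σ²_C = ((18−4)/6)² = 5.444
te_D = (3 + 4·7 + 11)/6 = 42/6 = 7; σ²_D = ((11−3)/6)² = 1.778
te_E = (3 + 4·8 + 13)/6 = 48/6 = 8; σ²_E = ((13−3)/6)² = 2.778
te_F = (11 + 4·13 + 15)/6 = 78/6 = 13; σ²_F = ((15−11)/6)² = 0.444

Forward pass:
ES_A = 0; EF_A = 5
ES_B = 0; EF_B = 6
ES_C = 0; EF_C = 7
ES_D = 7; EF_D = 7+7 = 14
ES_E = 7; EF_E = 7+8 = 15
ES_F = max(EF_A=5, EF_B=6, EF_D=14, EF_E=15) = 15; EF_F = 15+13 = 28
Expected project duration μ = 28 days. Critical path: C → E → F.

Variances on critical path: σ²_C=5.444, σ²_E=2.778, σ²_F=0.444.
Largest is σ²_C = 5.444.

C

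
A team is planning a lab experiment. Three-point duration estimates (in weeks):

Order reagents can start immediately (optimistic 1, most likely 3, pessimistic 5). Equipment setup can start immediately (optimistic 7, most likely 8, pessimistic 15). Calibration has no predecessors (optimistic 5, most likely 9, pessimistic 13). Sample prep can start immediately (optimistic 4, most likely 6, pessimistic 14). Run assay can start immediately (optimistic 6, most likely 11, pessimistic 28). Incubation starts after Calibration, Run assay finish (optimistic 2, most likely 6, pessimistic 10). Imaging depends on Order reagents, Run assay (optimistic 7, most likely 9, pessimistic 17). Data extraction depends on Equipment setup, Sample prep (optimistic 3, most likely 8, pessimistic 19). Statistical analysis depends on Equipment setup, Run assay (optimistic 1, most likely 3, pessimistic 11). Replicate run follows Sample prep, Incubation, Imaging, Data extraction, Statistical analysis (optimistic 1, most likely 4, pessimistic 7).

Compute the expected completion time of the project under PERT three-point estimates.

27 weeks

te_Order reagents = (1 + 4·3 + 5)/6 = 18/6 = 3
te_Equipment setup = (7 + 4·8 + 15)/6 = 54/6 = 9
te_Calibration = (5 + 4·9 + 13)/6 = 54/6 = 9
te_Sample prep = (4 + 4·6 + 14)/6 = 42/6 = 7
te_Run assay = (6 + 4·11 + 28)/6 = 78/6 = 13
te_Incubation = (2 + 4·6 + 10)/6 = 36/6 = 6
te_Imaging = (7 + 4·9 + 17)/6 = 60/6 = 10
te_Data extraction = (3 + 4·8 + 19)/6 = 54/6 = 9
te_Statistical analysis = (1 + 4·3 + 11)/6 = 24/6 = 4
te_Replicate run = (1 + 4·4 + 7)/6 = 24/6 = 4

Forward pass:
ES_Order reagents = 0; EF_Order reagents = 3
ES_Equipment setup = 0; EF_Equipment setup = 9
ES_Calibration = 0; EF_Calibration = 9
ES_Sample prep = 0; EF_Sample prep = 7
ES_Run assay = 0; EF_Run assay = 13
ES_Incubation = max(EF_Calibration=9, EF_Run assay=13) = 13; EF_Incubation = 13+6 = 19
ES_Imaging = max(EF_Order reagents=3, EF_Run assay=13) = 13; EF_Imaging = 13+10 = 23
ES_Data extraction = max(EF_Equipment setup=9, EF_Sample prep=7) = 9; EF_Data extraction = 9+9 = 18
ES_Statistical analysis = max(EF_Equipment setup=9, EF_Run assay=13) = 13; EF_Statistical analysis = 13+4 = 17
ES_Replicate run = max(EF_Sample prep=7, EF_Incubation=19, EF_Imaging=23, EF_Data extraction=18, EF_Statistical analysis=17) = 23; EF_Replicate run = 23+4 = 27
Expected project duration μ = 27 weeks. Critical path: Run assay → Imaging → Replicate run.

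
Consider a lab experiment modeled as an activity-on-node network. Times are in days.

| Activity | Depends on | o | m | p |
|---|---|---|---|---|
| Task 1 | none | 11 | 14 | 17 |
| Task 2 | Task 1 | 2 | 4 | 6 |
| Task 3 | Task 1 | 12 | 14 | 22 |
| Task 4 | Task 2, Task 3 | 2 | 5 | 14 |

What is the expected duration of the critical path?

te_Task 1 = (11 + 4·14 + 17)/6 = 84/6 = 14
te_Task 2 = (2 + 4·4 + 6)/6 = 24/6 = 4
te_Task 3 = (12 + 4·14 + 22)/6 = 90/6 = 15
te_Task 4 = (2 + 4·5 + 14)/6 = 36/6 = 6

Forward pass:
ES_Task 1 = 0; EF_Task 1 = 14
ES_Task 2 = 14; EF_Task 2 = 14+4 = 18
ES_Task 3 = 14; EF_Task 3 = 14+15 = 29
ES_Task 4 = max(EF_Task 2=18, EF_Task 3=29) = 29; EF_Task 4 = 29+6 = 35
Expected project duration μ = 35 days. Critical path: Task 1 → Task 3 → Task 4.

35 days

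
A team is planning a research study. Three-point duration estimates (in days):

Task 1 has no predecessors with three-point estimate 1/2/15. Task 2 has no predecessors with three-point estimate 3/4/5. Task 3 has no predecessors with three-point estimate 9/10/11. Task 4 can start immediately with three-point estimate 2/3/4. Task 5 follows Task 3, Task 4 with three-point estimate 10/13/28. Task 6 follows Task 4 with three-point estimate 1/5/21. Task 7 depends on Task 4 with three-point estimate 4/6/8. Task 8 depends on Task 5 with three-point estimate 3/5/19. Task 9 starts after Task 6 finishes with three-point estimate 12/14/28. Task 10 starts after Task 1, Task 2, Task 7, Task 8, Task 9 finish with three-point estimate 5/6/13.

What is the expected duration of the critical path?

39 days

te_Task 1 = (1 + 4·2 + 15)/6 = 24/6 = 4
te_Task 2 = (3 + 4·4 + 5)/6 = 24/6 = 4
te_Task 3 = (9 + 4·10 + 11)/6 = 60/6 = 10
te_Task 4 = (2 + 4·3 + 4)/6 = 18/6 = 3
te_Task 5 = (10 + 4·13 + 28)/6 = 90/6 = 15
te_Task 6 = (1 + 4·5 + 21)/6 = 42/6 = 7
te_Task 7 = (4 + 4·6 + 8)/6 = 36/6 = 6
te_Task 8 = (3 + 4·5 + 19)/6 = 42/6 = 7
te_Task 9 = (12 + 4·14 + 28)/6 = 96/6 = 16
te_Task 10 = (5 + 4·6 + 13)/6 = 42/6 = 7

Forward pass:
ES_Task 1 = 0; EF_Task 1 = 4
ES_Task 2 = 0; EF_Task 2 = 4
ES_Task 3 = 0; EF_Task 3 = 10
ES_Task 4 = 0; EF_Task 4 = 3
ES_Task 5 = max(EF_Task 3=10, EF_Task 4=3) = 10; EF_Task 5 = 10+15 = 25
ES_Task 6 = 3; EF_Task 6 = 3+7 = 10
ES_Task 7 = 3; EF_Task 7 = 3+6 = 9
ES_Task 8 = 25; EF_Task 8 = 25+7 = 32
ES_Task 9 = 10; EF_Task 9 = 10+16 = 26
ES_Task 10 = max(EF_Task 1=4, EF_Task 2=4, EF_Task 7=9, EF_Task 8=32, EF_Task 9=26) = 32; EF_Task 10 = 32+7 = 39
Expected project duration μ = 39 days. Critical path: Task 3 → Task 5 → Task 8 → Task 10.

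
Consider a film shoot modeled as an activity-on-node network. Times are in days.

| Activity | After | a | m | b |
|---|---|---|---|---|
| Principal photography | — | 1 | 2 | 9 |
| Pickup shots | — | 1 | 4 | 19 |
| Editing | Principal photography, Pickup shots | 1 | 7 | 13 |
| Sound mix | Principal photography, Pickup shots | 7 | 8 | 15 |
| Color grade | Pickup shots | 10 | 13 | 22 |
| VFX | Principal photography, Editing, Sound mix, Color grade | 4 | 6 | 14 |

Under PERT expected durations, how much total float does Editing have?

7 days

te_Principal photography = (1 + 4·2 + 9)/6 = 18/6 = 3
te_Pickup shots = (1 + 4·4 + 19)/6 = 36/6 = 6
te_Editing = (1 + 4·7 + 13)/6 = 42/6 = 7
te_Sound mix = (7 + 4·8 + 15)/6 = 54/6 = 9
te_Color grade = (10 + 4·13 + 22)/6 = 84/6 = 14
te_VFX = (4 + 4·6 + 14)/6 = 42/6 = 7

Forward pass:
ES_Principal photography = 0; EF_Principal photography = 3
ES_Pickup shots = 0; EF_Pickup shots = 6
ES_Editing = max(EF_Principal photography=3, EF_Pickup shots=6) = 6; EF_Editing = 6+7 = 13
ES_Sound mix = max(EF_Principal photography=3, EF_Pickup shots=6) = 6; EF_Sound mix = 6+9 = 15
ES_Color grade = 6; EF_Color grade = 6+14 = 20
ES_VFX = max(EF_Principal photography=3, EF_Editing=13, EF_Sound mix=15, EF_Color grade=20) = 20; EF_VFX = 20+7 = 27
Expected project duration μ = 27 days. Critical path: Pickup shots → Color grade → VFX.

Backward pass:
LF_VFX = 27; LS_VFX = 27−7 = 20
LF_Color grade = LS_VFX = 20; LS_Color grade = 20−14 = 6
LF_Sound mix = LS_VFX = 20; LS_Sound mix = 20−9 = 11
LF_Editing = LS_VFX = 20; LS_Editing = 20−7 = 13
LF_Pickup shots = min(LS_Editing=13, LS_Sound mix=11, LS_Color grade=6) = 6; LS_Pickup shots = 6−6 = 0
LF_Principal photography = min(LS_Editing=13, LS_Sound mix=11, LS_VFX=20) = 11; LS_Principal photography = 11−3 = 8
Slack_Editing = LS_Editing − ES_Editing = 13 − 6 = 7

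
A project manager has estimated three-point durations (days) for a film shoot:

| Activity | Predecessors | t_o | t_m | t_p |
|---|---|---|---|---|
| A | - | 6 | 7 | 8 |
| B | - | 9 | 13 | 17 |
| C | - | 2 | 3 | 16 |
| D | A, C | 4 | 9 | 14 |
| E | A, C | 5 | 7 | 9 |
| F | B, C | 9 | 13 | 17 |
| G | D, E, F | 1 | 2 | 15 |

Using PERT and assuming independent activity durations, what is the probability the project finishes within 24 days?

te_A = (6 + 4·7 + 8)/6 = 42/6 = 7; σ²_A = ((8−6)/6)² = 0.111
te_B = (9 + 4·13 + 17)/6 = 78/6 = 13; σ²_B = ((17−9)/6)² = 1.778
te_C = (2 + 4·3 + 16)/6 = 30/6 = 5; σ²_C = ((16−2)/6)² = 5.444
te_D = (4 + 4·9 + 14)/6 = 54/6 = 9; σ²_D = ((14−4)/6)² = 2.778
te_E = (5 + 4·7 + 9)/6 = 42/6 = 7; σ²_E = ((9−5)/6)² = 0.444
te_F = (9 + 4·13 + 17)/6 = 78/6 = 13; σ²_F = ((17−9)/6)² = 1.778
te_G = (1 + 4·2 + 15)/6 = 24/6 = 4; σ²_G = ((15−1)/6)² = 5.444

Forward pass:
ES_A = 0; EF_A = 7
ES_B = 0; EF_B = 13
ES_C = 0; EF_C = 5
ES_D = max(EF_A=7, EF_C=5) = 7; EF_D = 7+9 = 16
ES_E = max(EF_A=7, EF_C=5) = 7; EF_E = 7+7 = 14
ES_F = max(EF_B=13, EF_C=5) = 13; EF_F = 13+13 = 26
ES_G = max(EF_D=16, EF_E=14, EF_F=26) = 26; EF_G = 26+4 = 30
Expected project duration μ = 30 days. Critical path: B → F → G.

Variance along critical path = 1.778 + 1.778 + 5.444 = 9.000; σ = √9.000 = 3.000 days.
Z = (24 − 30) / 3.000 = -2.000
P(T ≤ 24) = Φ(-2.000) ≈ 0.023

0.023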